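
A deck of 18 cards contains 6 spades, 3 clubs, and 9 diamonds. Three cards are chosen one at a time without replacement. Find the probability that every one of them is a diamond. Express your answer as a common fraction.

P(every draw is a diamond) = 9/18 × 8/17 × 7/16 = 504/4896 = 7/68.

7/68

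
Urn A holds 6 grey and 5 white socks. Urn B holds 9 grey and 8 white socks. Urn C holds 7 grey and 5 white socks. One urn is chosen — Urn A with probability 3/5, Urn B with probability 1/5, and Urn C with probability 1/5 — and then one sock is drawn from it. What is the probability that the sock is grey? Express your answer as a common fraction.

6169/11220

From Urn A: P(grey) = 6/11.
From Urn B: P(grey) = 9/17.
From Urn C: P(grey) = 7/12.
Total probability = (3/5)(6/11) + (1/5)(9/17) + (1/5)(7/12) = 6169/11220.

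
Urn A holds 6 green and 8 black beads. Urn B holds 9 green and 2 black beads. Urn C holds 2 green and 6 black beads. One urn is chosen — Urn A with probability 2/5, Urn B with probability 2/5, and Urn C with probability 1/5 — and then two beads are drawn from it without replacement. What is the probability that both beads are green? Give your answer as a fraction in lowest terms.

4789/14300

From Urn A: P(both green) = (6/14)(5/13) = 15/91.
From Urn B: P(both green) = (9/11)(8/10) = 36/55.
From Urn C: P(both green) = (2/8)(1/7) = 1/28.
Total probability = (2/5)(15/91) + (2/5)(36/55) + (1/5)(1/28) = 4789/14300.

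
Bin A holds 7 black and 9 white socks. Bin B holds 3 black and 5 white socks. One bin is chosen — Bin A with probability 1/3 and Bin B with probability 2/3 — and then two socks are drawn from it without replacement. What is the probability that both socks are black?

From Bin A: P(both black) = (7/16)(6/15) = 7/40.
From Bin B: P(both black) = (3/8)(2/7) = 3/28.
Total probability = (1/3)(7/40) + (2/3)(3/28) = 109/840.

109/840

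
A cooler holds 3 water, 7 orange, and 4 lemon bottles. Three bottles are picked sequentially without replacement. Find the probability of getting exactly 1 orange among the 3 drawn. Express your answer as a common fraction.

21/52

One ordering (orange drawn first) has probability 7/14 × 7/13 × 6/12 = 294/2184 = 7/52.
There are C(3,1) = 3 such orderings, each equally likely, so P = 3 × 7/52 = 21/52.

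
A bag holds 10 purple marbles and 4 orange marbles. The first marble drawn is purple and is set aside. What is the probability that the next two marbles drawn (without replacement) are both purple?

6/13

After the first draw, 9 of the remaining 13 marbles are purple.
P = 9/13 × 8/12 = 72/156 = 6/13.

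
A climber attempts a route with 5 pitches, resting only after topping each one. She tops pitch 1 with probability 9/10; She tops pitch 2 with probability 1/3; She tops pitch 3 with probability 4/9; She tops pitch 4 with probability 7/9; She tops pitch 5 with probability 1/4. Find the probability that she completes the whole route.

The events are sequential, so multiply the conditional probabilities:
P = 9/10 × 1/3 × 4/9 × 7/9 × 1/4 = 252/9720 = 7/270.

7/270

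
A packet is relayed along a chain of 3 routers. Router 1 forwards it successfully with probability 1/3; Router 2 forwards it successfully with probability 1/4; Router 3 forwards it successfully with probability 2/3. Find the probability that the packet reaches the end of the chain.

The events are sequential, so multiply the conditional probabilities:
P = 1/3 × 1/4 × 2/3 = 2/36 = 1/18.

1/18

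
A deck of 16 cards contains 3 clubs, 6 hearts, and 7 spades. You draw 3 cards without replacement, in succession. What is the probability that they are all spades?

1/16

P(all spades) = 7/16 × 6/15 × 5/14 = 210/3360 = 1/16.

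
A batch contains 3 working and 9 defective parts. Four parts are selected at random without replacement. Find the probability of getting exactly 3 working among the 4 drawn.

1/55

One ordering (working drawn first) has probability 3/12 × 2/11 × 1/10 × 9/9 = 54/11880 = 1/220.
There are C(4,3) = 4 such orderings, each equally likely, so P = 4 × 1/220 = 1/55.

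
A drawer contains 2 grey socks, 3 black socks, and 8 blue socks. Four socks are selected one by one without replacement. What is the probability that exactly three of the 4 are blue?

One ordering (blue drawn first) has probability 8/13 × 7/12 × 6/11 × 5/10 = 1680/17160 = 14/143.
There are C(4,3) = 4 such orderings, each equally likely, so P = 4 × 14/143 = 56/143.

56/143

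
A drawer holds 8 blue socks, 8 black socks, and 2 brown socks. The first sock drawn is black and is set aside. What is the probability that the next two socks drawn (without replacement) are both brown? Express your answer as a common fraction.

1/136

With the first sock removed, 2 brown remain out of 17.
P = 2/17 × 1/16 = 2/272 = 1/136.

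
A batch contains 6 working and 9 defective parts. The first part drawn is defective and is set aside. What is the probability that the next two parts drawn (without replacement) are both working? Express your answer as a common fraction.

15/91

With the first part removed, 6 working remain out of 14.
P = 6/14 × 5/13 = 30/182 = 15/91.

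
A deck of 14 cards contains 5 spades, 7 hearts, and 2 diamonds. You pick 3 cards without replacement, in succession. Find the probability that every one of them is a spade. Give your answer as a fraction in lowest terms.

5/182

P = 5/14 × 4/13 × 3/12 = 60/2184 = 5/182.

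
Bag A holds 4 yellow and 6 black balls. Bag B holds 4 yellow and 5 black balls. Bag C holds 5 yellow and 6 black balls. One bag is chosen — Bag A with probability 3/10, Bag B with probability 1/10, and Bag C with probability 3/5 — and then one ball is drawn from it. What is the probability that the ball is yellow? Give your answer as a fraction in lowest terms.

From Bag A: P(yellow) = 4/10.
From Bag B: P(yellow) = 4/9.
From Bag C: P(yellow) = 5/11.
Total probability = (3/10)(4/10) + (1/10)(4/9) + (3/5)(5/11) = 1082/2475.

1082/2475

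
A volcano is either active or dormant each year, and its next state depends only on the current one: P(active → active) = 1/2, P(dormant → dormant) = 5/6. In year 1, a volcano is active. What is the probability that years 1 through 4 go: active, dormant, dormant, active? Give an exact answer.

Year 1 is given. For each transition, use the conditional probability from the current state:
P(dormant | active) = 1/2; P(dormant | dormant) = 5/6; P(active | dormant) = 1/6.
P = 1/2 × 5/6 × 1/6 = 5/72.

5/72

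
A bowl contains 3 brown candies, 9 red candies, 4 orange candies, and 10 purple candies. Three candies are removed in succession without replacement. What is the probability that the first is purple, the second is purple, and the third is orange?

3/130

Chain rule:
P = 10/26 × 9/25 × 4/24 = 360/15600 = 3/130.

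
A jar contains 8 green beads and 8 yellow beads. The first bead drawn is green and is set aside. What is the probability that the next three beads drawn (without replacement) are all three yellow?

After the first draw, 8 of the remaining 15 beads are yellow.
P = 8/15 × 7/14 × 6/13 = 336/2730 = 8/65.

8/65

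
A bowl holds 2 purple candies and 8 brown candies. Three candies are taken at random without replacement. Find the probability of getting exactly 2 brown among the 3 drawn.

One ordering (brown drawn first) has probability 8/10 × 7/9 × 2/8 = 112/720 = 7/45.
There are C(3,2) = 3 such orderings, each equally likely, so P = 3 × 7/45 = 7/15.

7/15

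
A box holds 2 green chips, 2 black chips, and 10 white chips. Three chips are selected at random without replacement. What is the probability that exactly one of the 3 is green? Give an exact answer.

One ordering (green drawn first) has probability 2/14 × 12/13 × 11/12 = 264/2184 = 11/91.
There are C(3,1) = 3 such orderings, each equally likely, so P = 3 × 11/91 = 33/91.

33/91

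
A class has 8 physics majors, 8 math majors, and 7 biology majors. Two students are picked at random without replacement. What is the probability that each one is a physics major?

28/253

P(all physics majors) = 8/23 × 7/22 = 56/506 = 28/253.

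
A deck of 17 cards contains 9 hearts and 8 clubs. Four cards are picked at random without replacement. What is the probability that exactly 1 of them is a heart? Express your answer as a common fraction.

One ordering (a heart drawn first) has probability 9/17 × 8/16 × 7/15 × 6/14 = 3024/57120 = 9/170.
There are C(4,1) = 4 such orderings, each equally likely, so P = 4 × 9/170 = 18/85.

18/85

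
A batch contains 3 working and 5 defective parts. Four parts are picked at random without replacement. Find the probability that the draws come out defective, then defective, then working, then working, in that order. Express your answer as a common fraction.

Multiply the probability of each draw given the previous ones:
P = 5/8 × 4/7 × 3/6 × 2/5 = 120/1680 = 1/14.

1/14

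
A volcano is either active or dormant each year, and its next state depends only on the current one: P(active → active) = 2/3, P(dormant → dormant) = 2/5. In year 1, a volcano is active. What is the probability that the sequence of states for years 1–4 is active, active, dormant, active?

2/15

Year 1 is given. For each transition, use the conditional probability from the current state:
P(active | active) = 2/3; P(dormant | active) = 1/3; P(active | dormant) = 3/5.
P = 2/3 × 1/3 × 3/5 = 6/45 = 2/15.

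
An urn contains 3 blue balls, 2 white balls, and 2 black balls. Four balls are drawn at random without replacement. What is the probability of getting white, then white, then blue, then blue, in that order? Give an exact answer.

1/70

Each draw changes the counts, so multiply the conditional probabilities along the sequence:
P = 2/7 × 1/6 × 3/5 × 2/4 = 12/840 = 1/70.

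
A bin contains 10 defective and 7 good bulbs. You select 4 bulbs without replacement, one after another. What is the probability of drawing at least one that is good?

31/34

P(no good) = 10/17 × 9/16 × 8/15 × 7/14 = 5040/57120 = 3/34.
P(at least one) = 1 − 3/34 = 31/34.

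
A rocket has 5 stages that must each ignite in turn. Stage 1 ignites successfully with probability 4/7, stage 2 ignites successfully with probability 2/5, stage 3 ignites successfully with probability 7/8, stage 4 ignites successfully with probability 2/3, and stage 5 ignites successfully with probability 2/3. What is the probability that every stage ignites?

The events are sequential, so multiply the conditional probabilities:
P = 4/7 × 2/5 × 7/8 × 2/3 × 2/3 = 224/2520 = 4/45.

4/45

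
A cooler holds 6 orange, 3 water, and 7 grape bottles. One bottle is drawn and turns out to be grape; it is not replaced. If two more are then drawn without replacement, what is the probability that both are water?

After the first draw, 3 of the remaining 15 bottles are water.
P = 3/15 × 2/14 = 6/210 = 1/35.

1/35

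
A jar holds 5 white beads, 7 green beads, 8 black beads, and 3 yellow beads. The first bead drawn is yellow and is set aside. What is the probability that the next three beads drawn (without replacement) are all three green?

After the first draw, 7 of the remaining 22 beads are green.
P = 7/22 × 6/21 × 5/20 = 210/9240 = 1/44.

1/44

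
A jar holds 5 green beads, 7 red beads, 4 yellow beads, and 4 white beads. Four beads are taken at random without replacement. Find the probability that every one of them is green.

1/969

P(all green) = 5/20 × 4/19 × 3/18 × 2/17 = 120/116280 = 1/969.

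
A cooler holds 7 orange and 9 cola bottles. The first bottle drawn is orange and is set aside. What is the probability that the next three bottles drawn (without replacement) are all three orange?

4/91

With the first bottle removed, 6 orange remain out of 15.
P = 6/15 × 5/14 × 4/13 = 120/2730 = 4/91.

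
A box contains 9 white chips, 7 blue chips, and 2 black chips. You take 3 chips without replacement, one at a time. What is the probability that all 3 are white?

7/68

P(all white) = 9/18 × 8/17 × 7/16 = 504/4896 = 7/68.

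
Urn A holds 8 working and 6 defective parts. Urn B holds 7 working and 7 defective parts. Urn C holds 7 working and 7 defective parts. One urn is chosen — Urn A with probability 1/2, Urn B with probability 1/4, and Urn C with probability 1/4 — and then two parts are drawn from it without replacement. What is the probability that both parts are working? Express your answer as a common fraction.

7/26

From Urn A: P(both working) = (8/14)(7/13) = 4/13.
From Urn B: P(both working) = (7/14)(6/13) = 3/13.
From Urn C: P(both working) = (7/14)(6/13) = 3/13.
Total probability = (1/2)(4/13) + (1/4)(3/13) + (1/4)(3/13) = 7/26.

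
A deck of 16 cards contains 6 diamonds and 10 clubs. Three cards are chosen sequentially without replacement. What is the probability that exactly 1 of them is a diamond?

One ordering (a diamond drawn first) has probability 6/16 × 10/15 × 9/14 = 540/3360 = 9/56.
There are C(3,1) = 3 such orderings, each equally likely, so P = 3 × 9/56 = 27/56.

27/56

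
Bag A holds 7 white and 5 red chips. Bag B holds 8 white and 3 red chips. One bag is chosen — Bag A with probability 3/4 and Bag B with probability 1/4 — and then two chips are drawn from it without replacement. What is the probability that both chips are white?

161/440

From Bag A: P(both white) = (7/12)(6/11) = 7/22.
From Bag B: P(both white) = (8/11)(7/10) = 28/55.
Total probability = (3/4)(7/22) + (1/4)(28/55) = 161/440.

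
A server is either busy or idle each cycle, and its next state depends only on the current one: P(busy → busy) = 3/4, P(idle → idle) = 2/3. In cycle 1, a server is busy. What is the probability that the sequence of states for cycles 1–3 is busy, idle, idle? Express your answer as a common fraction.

1/6

Cycle 1 is given. For each transition, use the conditional probability from the current state:
P(idle | busy) = 1/4; P(idle | idle) = 2/3.
P = 1/4 × 2/3 = 2/12 = 1/6.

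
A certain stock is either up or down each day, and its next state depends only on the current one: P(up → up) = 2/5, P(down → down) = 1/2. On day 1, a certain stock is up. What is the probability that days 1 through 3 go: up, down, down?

Day 1 is given. For each transition, use the conditional probability from the current state:
P(down | up) = 3/5; P(down | down) = 1/2.
P = 3/5 × 1/2 = 3/10.

3/10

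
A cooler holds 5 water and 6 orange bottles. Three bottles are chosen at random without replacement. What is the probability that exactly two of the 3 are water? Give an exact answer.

4/11

One ordering (water drawn first) has probability 5/11 × 4/10 × 6/9 = 120/990 = 4/33.
There are C(3,2) = 3 such orderings, each equally likely, so P = 3 × 4/33 = 4/11.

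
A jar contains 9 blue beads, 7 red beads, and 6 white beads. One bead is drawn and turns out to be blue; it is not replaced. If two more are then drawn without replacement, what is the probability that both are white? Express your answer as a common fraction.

After the first draw, 6 of the remaining 21 beads are white.
P = 6/21 × 5/20 = 30/420 = 1/14.

1/14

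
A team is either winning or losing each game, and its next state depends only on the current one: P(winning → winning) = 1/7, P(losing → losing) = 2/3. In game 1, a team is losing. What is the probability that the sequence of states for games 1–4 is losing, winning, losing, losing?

Game 1 is given. For each transition, use the conditional probability from the current state:
P(winning | losing) = 1/3; P(losing | winning) = 6/7; P(losing | losing) = 2/3.
P = 1/3 × 6/7 × 2/3 = 12/63 = 4/21.

4/21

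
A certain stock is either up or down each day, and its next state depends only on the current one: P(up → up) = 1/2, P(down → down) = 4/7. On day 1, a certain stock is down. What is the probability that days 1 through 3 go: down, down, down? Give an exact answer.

16/49

Day 1 is given. For each transition, use the conditional probability from the current state:
P(down | down) = 4/7; P(down | down) = 4/7.
P = 4/7 × 4/7 = 16/49.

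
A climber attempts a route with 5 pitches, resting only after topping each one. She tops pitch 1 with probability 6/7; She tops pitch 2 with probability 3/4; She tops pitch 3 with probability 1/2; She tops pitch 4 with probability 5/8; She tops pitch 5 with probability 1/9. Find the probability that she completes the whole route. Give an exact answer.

The events are sequential, so multiply the conditional probabilities:
P = 6/7 × 3/4 × 1/2 × 5/8 × 1/9 = 90/4032 = 5/224.

5/224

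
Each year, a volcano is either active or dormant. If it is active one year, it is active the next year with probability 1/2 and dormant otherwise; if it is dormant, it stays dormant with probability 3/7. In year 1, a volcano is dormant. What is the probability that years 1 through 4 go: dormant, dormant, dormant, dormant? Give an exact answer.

27/343

Year 1 is given. For each transition, use the conditional probability from the current state:
P(dormant | dormant) = 3/7; P(dormant | dormant) = 3/7; P(dormant | dormant) = 3/7.
P = 3/7 × 3/7 × 3/7 = 27/343.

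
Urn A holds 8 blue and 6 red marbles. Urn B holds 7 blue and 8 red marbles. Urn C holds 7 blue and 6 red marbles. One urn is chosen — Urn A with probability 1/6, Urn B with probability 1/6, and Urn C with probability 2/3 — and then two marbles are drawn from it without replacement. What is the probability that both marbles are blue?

103/390

From Urn A: P(both blue) = (8/14)(7/13) = 4/13.
From Urn B: P(both blue) = (7/15)(6/14) = 1/5.
From Urn C: P(both blue) = (7/13)(6/12) = 7/26.
Total probability = (1/6)(4/13) + (1/6)(1/5) + (2/3)(7/26) = 103/390.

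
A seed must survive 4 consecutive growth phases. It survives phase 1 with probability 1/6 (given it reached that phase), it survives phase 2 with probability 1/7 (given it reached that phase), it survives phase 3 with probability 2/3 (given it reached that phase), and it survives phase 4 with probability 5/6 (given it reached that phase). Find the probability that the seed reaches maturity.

Each stage is reached only if all earlier stages succeed, so
P = 1/6 × 1/7 × 2/3 × 5/6 = 10/756 = 5/378.

5/378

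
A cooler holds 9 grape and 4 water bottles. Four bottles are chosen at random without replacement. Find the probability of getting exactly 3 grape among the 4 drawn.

One ordering (grape drawn first) has probability 9/13 × 8/12 × 7/11 × 4/10 = 2016/17160 = 84/715.
There are C(4,3) = 4 such orderings, each equally likely, so P = 4 × 84/715 = 336/715.

336/715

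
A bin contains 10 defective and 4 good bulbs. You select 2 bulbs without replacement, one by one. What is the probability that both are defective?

P = 10/14 × 9/13 = 90/182 = 45/91.

45/91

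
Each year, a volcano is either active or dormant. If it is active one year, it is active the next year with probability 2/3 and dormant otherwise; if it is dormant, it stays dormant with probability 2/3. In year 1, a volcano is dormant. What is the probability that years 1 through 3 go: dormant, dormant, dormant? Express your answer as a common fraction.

Year 1 is given. For each transition, use the conditional probability from the current state:
P(dormant | dormant) = 2/3; P(dormant | dormant) = 2/3.
P = 2/3 × 2/3 = 4/9.

4/9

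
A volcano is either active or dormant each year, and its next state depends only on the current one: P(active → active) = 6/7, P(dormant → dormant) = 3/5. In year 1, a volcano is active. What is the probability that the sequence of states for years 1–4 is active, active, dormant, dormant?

18/245

Year 1 is given. For each transition, use the conditional probability from the current state:
P(active | active) = 6/7; P(dormant | active) = 1/7; P(dormant | dormant) = 3/5.
P = 6/7 × 1/7 × 3/5 = 18/245.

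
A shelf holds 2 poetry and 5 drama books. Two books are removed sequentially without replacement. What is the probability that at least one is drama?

20/21

P(no drama) = 2/7 × 1/6 = 2/42 = 1/21.
P(at least one) = 1 − 1/21 = 20/21.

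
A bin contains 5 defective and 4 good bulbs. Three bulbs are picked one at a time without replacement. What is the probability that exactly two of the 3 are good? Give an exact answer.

5/14

One ordering (good drawn first) has probability 4/9 × 3/8 × 5/7 = 60/504 = 5/42.
There are C(3,2) = 3 such orderings, each equally likely, so P = 3 × 5/42 = 5/14.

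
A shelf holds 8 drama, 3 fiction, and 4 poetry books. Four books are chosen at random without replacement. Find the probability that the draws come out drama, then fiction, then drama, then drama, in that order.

Each draw changes the counts, so multiply the conditional probabilities along the sequence:
P = 8/15 × 3/14 × 7/13 × 6/12 = 1008/32760 = 2/65.

2/65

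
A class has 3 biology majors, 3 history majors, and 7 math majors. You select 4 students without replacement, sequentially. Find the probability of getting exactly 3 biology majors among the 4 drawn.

One ordering (biology majors drawn first) has probability 3/13 × 2/12 × 1/11 × 10/10 = 60/17160 = 1/286.
There are C(4,3) = 4 such orderings, each equally likely, so P = 4 × 1/286 = 2/143.

2/143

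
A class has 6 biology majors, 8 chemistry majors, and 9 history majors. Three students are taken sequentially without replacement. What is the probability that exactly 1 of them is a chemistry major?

120/253

One ordering (a chemistry major drawn first) has probability 8/23 × 15/22 × 14/21 = 1680/10626 = 40/253.
There are C(3,1) = 3 such orderings, each equally likely, so P = 3 × 40/253 = 120/253.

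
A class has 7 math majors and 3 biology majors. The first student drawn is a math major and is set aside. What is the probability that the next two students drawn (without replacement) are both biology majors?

1/12

With the first student removed, 3 biology majors remain out of 9.
P = 3/9 × 2/8 = 6/72 = 1/12.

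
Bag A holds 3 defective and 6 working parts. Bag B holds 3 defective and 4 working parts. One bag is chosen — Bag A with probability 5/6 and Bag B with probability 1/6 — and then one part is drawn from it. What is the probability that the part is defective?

From Bag A: P(defective) = 3/9.
From Bag B: P(defective) = 3/7.
Total probability = (5/6)(3/9) + (1/6)(3/7) = 22/63.

22/63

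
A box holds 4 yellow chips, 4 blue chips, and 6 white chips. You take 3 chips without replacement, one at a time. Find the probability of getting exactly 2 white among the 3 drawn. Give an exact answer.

30/91

One ordering (white drawn first) has probability 6/14 × 5/13 × 8/12 = 240/2184 = 10/91.
There are C(3,2) = 3 such orderings, each equally likely, so P = 3 × 10/91 = 30/91.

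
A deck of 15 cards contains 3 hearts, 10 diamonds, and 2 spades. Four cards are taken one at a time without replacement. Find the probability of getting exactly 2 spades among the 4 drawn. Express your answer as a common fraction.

One ordering (spades drawn first) has probability 2/15 × 1/14 × 13/13 × 12/12 = 312/32760 = 1/105.
There are C(4,2) = 6 such orderings, each equally likely, so P = 6 × 1/105 = 2/35.

2/35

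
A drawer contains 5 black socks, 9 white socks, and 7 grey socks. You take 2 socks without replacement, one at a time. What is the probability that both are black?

P = 5/21 × 4/20 = 20/420 = 1/21.

1/21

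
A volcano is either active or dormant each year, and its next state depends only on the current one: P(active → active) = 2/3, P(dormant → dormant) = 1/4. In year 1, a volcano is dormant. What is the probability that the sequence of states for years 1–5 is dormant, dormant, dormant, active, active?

1/32

Year 1 is given. For each transition, use the conditional probability from the current state:
P(dormant | dormant) = 1/4; P(dormant | dormant) = 1/4; P(active | dormant) = 3/4; P(active | active) = 2/3.
P = 1/4 × 1/4 × 3/4 × 2/3 = 6/192 = 1/32.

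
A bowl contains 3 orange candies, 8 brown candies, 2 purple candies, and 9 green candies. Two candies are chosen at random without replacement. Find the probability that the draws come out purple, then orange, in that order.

Multiply the probability of each draw given the previous ones:
P = 2/22 × 3/21 = 6/462 = 1/77.

1/77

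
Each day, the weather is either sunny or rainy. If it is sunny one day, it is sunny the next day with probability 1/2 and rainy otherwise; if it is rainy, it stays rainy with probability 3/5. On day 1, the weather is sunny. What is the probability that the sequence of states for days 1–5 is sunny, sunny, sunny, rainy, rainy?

Day 1 is given. For each transition, use the conditional probability from the current state:
P(sunny | sunny) = 1/2; P(sunny | sunny) = 1/2; P(rainy | sunny) = 1/2; P(rainy | rainy) = 3/5.
P = 1/2 × 1/2 × 1/2 × 3/5 = 3/40.

3/40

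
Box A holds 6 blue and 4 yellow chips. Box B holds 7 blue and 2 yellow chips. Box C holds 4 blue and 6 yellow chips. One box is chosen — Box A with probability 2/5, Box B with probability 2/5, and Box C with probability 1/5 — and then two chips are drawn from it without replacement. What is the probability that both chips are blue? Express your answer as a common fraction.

From Box A: P(both blue) = (6/10)(5/9) = 1/3.
From Box B: P(both blue) = (7/9)(6/8) = 7/12.
From Box C: P(both blue) = (4/10)(3/9) = 2/15.
Total probability = (2/5)(1/3) + (2/5)(7/12) + (1/5)(2/15) = 59/150.

59/150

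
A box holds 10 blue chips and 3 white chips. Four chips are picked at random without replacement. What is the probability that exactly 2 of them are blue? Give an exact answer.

27/143

One ordering (blue drawn first) has probability 10/13 × 9/12 × 3/11 × 2/10 = 540/17160 = 9/286.
There are C(4,2) = 6 such orderings, each equally likely, so P = 6 × 9/286 = 27/143.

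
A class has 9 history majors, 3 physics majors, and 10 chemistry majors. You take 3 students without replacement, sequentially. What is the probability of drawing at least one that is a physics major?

571/1540

P(no physics majors) = 19/22 × 18/21 × 17/20 = 5814/9240 = 969/1540.
P(at least one) = 1 − 969/1540 = 571/1540.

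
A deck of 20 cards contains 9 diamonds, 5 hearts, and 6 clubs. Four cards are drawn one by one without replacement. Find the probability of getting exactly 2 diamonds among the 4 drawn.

One ordering (diamonds drawn first) has probability 9/20 × 8/19 × 11/18 × 10/17 = 7920/116280 = 22/323.
There are C(4,2) = 6 such orderings, each equally likely, so P = 6 × 22/323 = 132/323.

132/323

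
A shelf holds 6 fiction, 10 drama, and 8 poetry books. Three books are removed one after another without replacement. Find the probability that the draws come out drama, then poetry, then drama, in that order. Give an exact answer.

Each draw changes the counts, so multiply the conditional probabilities along the sequence:
P = 10/24 × 8/23 × 9/22 = 720/12144 = 15/253.

15/253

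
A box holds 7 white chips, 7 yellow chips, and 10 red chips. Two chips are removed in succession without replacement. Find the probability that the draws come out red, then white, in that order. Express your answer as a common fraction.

35/276

Multiply the probability of each draw given the previous ones:
P = 10/24 × 7/23 = 70/552 = 35/276.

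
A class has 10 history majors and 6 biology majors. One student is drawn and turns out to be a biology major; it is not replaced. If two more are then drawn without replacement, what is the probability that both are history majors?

3/7

With the first student removed, 10 history majors remain out of 15.
P = 10/15 × 9/14 = 90/210 = 3/7.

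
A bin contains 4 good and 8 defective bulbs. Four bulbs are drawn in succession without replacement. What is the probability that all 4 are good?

P(all good) = 4/12 × 3/11 × 2/10 × 1/9 = 24/11880 = 1/495.

1/495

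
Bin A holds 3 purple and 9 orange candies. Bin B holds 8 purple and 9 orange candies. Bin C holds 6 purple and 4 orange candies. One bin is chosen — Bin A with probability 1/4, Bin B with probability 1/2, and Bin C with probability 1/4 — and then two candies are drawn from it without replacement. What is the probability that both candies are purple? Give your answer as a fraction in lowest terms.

From Bin A: P(both purple) = (3/12)(2/11) = 1/22.
From Bin B: P(both purple) = (8/17)(7/16) = 7/34.
From Bin C: P(both purple) = (6/10)(5/9) = 1/3.
Total probability = (1/4)(1/22) + (1/2)(7/34) + (1/4)(1/3) = 887/4488.

887/4488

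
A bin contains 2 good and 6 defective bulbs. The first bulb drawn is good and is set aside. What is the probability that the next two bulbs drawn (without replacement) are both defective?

5/7

After the first draw, 6 of the remaining 7 bulbs are defective.
P = 6/7 × 5/6 = 30/42 = 5/7.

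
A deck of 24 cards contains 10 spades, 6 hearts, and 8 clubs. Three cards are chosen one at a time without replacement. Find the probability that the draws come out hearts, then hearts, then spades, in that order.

25/1012

Multiply the probability of each draw given the previous ones:
P = 6/24 × 5/23 × 10/22 = 300/12144 = 25/1012.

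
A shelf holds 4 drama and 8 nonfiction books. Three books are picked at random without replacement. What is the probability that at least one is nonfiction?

P(no nonfiction) = 4/12 × 3/11 × 2/10 = 24/1320 = 1/55.
P(at least one) = 1 − 1/55 = 54/55.

54/55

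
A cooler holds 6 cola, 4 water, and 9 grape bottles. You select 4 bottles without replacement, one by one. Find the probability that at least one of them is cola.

3161/3876

P(no cola) = 13/19 × 12/18 × 11/17 × 10/16 = 17160/93024 = 715/3876.
P(at least one) = 1 − 715/3876 = 3161/3876.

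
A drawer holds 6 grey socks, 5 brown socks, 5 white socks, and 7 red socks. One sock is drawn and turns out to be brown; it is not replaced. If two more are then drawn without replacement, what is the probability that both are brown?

With the first sock removed, 4 brown remain out of 22.
P = 4/22 × 3/21 = 12/462 = 2/77.

2/77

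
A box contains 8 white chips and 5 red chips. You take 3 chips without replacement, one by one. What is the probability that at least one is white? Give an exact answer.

138/143

P(no white) = 5/13 × 4/12 × 3/11 = 60/1716 = 5/143.
P(at least one) = 1 − 5/143 = 138/143.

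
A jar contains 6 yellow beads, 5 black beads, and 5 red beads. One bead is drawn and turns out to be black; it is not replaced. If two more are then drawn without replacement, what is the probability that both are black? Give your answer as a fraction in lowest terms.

2/35

With the first bead removed, 4 black remain out of 15.
P = 4/15 × 3/14 = 12/210 = 2/35.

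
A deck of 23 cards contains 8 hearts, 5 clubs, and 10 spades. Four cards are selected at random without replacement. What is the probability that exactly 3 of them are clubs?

36/1771

One ordering (clubs drawn first) has probability 5/23 × 4/22 × 3/21 × 18/20 = 1080/212520 = 9/1771.
There are C(4,3) = 4 such orderings, each equally likely, so P = 4 × 9/1771 = 36/1771.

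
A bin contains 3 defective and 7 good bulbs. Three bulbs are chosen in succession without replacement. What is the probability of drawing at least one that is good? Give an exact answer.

119/120

P(no good) = 3/10 × 2/9 × 1/8 = 6/720 = 1/120.
P(at least one) = 1 − 1/120 = 119/120.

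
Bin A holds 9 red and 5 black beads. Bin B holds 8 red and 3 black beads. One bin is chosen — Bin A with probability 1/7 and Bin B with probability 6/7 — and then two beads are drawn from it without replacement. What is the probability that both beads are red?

From Bin A: P(both red) = (9/14)(8/13) = 36/91.
From Bin B: P(both red) = (8/11)(7/10) = 28/55.
Total probability = (1/7)(36/91) + (6/7)(28/55) = 17268/35035.

17268/35035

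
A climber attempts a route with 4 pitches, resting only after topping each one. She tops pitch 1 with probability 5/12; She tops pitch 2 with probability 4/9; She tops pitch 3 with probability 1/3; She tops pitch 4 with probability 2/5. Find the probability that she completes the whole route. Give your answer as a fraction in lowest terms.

2/81

The events are sequential, so multiply the conditional probabilities:
P = 5/12 × 4/9 × 1/3 × 2/5 = 40/1620 = 2/81.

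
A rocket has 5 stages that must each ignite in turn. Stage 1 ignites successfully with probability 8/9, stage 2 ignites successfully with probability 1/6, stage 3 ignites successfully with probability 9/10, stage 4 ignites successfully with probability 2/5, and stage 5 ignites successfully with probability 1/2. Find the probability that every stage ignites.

2/75

The events are sequential, so multiply the conditional probabilities:
P = 8/9 × 1/6 × 9/10 × 2/5 × 1/2 = 144/5400 = 2/75.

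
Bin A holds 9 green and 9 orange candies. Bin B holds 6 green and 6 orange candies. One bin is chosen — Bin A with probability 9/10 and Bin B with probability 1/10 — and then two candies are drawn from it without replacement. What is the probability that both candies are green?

From Bin A: P(both green) = (9/18)(8/17) = 4/17.
From Bin B: P(both green) = (6/12)(5/11) = 5/22.
Total probability = (9/10)(4/17) + (1/10)(5/22) = 877/3740.

877/3740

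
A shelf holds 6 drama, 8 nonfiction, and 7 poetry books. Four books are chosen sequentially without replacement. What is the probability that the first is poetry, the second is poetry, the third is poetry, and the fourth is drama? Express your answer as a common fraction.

1/114

Each draw changes the counts, so multiply the conditional probabilities along the sequence:
P = 7/21 × 6/20 × 5/19 × 6/18 = 1260/143640 = 1/114.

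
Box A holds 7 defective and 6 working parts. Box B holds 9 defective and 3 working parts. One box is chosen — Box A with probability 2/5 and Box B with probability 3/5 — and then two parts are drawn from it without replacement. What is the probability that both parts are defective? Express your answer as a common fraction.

From Box A: P(both defective) = (7/13)(6/12) = 7/26.
From Box B: P(both defective) = (9/12)(8/11) = 6/11.
Total probability = (2/5)(7/26) + (3/5)(6/11) = 311/715.

311/715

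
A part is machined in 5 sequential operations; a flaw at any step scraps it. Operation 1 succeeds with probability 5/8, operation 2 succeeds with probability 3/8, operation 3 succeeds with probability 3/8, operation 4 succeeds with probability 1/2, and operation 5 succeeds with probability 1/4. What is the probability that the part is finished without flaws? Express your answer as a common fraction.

Each stage is reached only if all earlier stages succeed, so
P = 5/8 × 3/8 × 3/8 × 1/2 × 1/4 = 45/4096.

45/4096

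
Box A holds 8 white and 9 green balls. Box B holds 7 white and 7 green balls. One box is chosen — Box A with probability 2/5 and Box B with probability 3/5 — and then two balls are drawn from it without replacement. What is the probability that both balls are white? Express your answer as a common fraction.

From Box A: P(both white) = (8/17)(7/16) = 7/34.
From Box B: P(both white) = (7/14)(6/13) = 3/13.
Total probability = (2/5)(7/34) + (3/5)(3/13) = 244/1105.

244/1105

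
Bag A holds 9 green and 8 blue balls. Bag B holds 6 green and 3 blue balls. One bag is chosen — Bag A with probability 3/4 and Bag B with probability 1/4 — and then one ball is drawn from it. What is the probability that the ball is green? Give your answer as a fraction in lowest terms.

115/204

From Bag A: P(green) = 9/17.
From Bag B: P(green) = 6/9.
Total probability = (3/4)(9/17) + (1/4)(6/9) = 115/204.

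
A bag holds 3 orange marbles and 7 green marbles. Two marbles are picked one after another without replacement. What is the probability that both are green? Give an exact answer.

P(every draw is green) = 7/10 × 6/9 = 42/90 = 7/15.

7/15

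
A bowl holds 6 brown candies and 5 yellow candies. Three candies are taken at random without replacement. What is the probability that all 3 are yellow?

P(every draw is yellow) = 5/11 × 4/10 × 3/9 = 60/990 = 2/33.

2/33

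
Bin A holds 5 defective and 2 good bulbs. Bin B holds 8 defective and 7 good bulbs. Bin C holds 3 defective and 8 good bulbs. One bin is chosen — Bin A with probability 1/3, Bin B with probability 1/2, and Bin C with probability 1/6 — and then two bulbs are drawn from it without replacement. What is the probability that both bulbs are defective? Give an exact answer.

From Bin A: P(both defective) = (5/7)(4/6) = 10/21.
From Bin B: P(both defective) = (8/15)(7/14) = 4/15.
From Bin C: P(both defective) = (3/11)(2/10) = 3/55.
Total probability = (1/3)(10/21) + (1/2)(4/15) + (1/6)(3/55) = 2087/6930.

2087/6930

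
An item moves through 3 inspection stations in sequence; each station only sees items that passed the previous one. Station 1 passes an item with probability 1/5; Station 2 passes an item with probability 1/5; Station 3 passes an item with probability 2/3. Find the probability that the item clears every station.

2/75

The events are sequential, so multiply the conditional probabilities:
P = 1/5 × 1/5 × 2/3 = 2/75.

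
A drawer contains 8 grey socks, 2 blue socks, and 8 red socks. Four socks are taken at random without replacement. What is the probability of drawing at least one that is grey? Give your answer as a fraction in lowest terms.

95/102

P(no grey) = 10/18 × 9/17 × 8/16 × 7/15 = 5040/73440 = 7/102.
P(at least one) = 1 − 7/102 = 95/102.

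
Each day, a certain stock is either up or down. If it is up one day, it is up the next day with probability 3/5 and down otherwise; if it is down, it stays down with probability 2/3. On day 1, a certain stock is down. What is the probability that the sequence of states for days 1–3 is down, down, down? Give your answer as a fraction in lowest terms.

Day 1 is given. For each transition, use the conditional probability from the current state:
P(down | down) = 2/3; P(down | down) = 2/3.
P = 2/3 × 2/3 = 4/9.

4/9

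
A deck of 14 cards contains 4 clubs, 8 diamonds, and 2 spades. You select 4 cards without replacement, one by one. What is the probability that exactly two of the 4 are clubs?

One ordering (clubs drawn first) has probability 4/14 × 3/13 × 10/12 × 9/11 = 1080/24024 = 45/1001.
There are C(4,2) = 6 such orderings, each equally likely, so P = 6 × 45/1001 = 270/1001.

270/1001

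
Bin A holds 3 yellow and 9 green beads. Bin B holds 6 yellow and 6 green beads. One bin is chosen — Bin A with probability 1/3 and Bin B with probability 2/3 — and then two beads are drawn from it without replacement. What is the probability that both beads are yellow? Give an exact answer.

From Bin A: P(both yellow) = (3/12)(2/11) = 1/22.
From Bin B: P(both yellow) = (6/12)(5/11) = 5/22.
Total probability = (1/3)(1/22) + (2/3)(5/22) = 1/6.

1/6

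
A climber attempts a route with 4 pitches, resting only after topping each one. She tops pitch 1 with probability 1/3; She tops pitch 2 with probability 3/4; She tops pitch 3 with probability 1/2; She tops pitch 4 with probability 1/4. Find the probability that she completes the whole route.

1/32

Each stage is reached only if all earlier stages succeed, so
P = 1/3 × 3/4 × 1/2 × 1/4 = 3/96 = 1/32.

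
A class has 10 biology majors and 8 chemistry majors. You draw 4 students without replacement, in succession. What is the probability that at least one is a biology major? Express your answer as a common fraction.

P(no biology majors) = 8/18 × 7/17 × 6/16 × 5/15 = 1680/73440 = 7/306.
P(at least one) = 1 − 7/306 = 299/306.

299/306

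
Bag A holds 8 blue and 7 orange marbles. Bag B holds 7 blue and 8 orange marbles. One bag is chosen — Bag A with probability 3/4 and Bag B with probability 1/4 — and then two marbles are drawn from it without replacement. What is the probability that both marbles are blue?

From Bag A: P(both blue) = (8/15)(7/14) = 4/15.
From Bag B: P(both blue) = (7/15)(6/14) = 1/5.
Total probability = (3/4)(4/15) + (1/4)(1/5) = 1/4.

1/4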